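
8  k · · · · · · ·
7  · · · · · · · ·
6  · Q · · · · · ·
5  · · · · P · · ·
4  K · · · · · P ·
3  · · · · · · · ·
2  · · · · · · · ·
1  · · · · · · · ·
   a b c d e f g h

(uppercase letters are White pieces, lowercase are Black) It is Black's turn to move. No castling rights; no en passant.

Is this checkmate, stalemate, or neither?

stalemate

Black to move; black king on a8.
In check: no.
King squares — a7: attacked by Qb6; b7: attacked by Qb6; b8: attacked by Qb6.
Legal moves for Black: none.
Not in check and no legal moves → stalemate.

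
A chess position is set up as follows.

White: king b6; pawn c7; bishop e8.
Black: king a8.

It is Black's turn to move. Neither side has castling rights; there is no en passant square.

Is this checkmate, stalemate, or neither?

Black to move; black king on a8.
In check: no.
King squares — a7: attacked by Kb6; b7: attacked by Kb6; b8: attacked by Pc7.
Legal moves for Black: none.
Not in check and no legal moves → stalemate.

stalemate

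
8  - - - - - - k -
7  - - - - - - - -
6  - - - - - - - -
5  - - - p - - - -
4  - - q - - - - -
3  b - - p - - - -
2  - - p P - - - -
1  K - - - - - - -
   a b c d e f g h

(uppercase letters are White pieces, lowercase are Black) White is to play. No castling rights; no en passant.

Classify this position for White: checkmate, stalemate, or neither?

White to move; white king on a1.
In check: no.
King squares — b1: attacked by Pc2; a2: attacked by Qc4; b2: attacked by Ba3.
Legal moves for White: none.
Not in check and no legal moves → stalemate.

stalemate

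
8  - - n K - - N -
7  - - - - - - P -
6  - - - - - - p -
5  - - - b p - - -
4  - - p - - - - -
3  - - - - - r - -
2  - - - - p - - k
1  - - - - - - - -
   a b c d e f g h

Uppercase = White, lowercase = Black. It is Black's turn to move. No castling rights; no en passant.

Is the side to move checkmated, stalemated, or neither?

neither

Black to move; black king on h2.
In check: no.
Legal moves for Black include: Ne7, Na7, Nd6, Nb6, Bxg8, Ba8, Bf7, Bb7, Be6, Bc6, Be4, Rf8+, Rf7, Rf6, Rf5, Rf4, Rh3, Rg3, ... (list truncated; more exist).
Black has legal moves and is not in check → neither.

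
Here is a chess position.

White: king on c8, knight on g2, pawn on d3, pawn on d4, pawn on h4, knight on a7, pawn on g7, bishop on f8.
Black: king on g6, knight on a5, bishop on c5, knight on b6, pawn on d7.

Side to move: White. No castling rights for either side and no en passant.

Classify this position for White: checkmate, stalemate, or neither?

White to move; white king on c8.
In check: yes, from the black knight on b6.
Legal moves for White: Kd8, Kb8, Kc7.
White is in check but has 3 legal moves → neither.

neither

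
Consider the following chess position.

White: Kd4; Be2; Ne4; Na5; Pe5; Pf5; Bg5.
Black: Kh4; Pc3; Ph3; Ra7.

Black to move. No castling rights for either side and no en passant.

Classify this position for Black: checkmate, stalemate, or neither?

Black to move; black king on h4.
In check: yes, from the white bishop on g5.
King squares — g3: attacked by Ne4; h3: own pawn; g4: attacked by Be2; g5: attacked by Ne4; h5: attacked by Be2.
Legal moves for Black: none.
In check with no legal moves → checkmate.

checkmate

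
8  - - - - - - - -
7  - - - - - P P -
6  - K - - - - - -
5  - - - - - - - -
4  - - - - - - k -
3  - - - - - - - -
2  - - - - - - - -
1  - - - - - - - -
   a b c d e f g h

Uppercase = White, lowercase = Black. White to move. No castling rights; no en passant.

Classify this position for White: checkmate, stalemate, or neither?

neither

White to move; white king on b6.
In check: no.
Legal moves for White: Kc7, Kb7, Ka7, Kc6, Ka6, Kc5, Kb5, Ka5, g8=Q+, g8=R+, g8=B, g8=N, f8=Q, f8=R, f8=B, f8=N.
White has 16 legal moves and is not in check → neither.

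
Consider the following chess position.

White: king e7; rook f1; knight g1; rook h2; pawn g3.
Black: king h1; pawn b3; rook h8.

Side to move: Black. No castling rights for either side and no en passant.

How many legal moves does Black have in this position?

Black to move; king on h1.
In check: yes, from the white rook on h2.
Legal moves: Kxh2, Rxh2.
Count: 2.

2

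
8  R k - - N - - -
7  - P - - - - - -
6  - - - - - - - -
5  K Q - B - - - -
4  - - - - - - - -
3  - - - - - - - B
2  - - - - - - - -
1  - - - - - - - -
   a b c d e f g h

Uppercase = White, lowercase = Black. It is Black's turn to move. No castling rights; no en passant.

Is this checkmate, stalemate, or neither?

Black to move; black king on b8.
In check: yes, from the white rook on a8.
King squares — a7: attacked by Ra8; b7: attacked by Qb5; c7: attacked by Ne8; a8: attacked by Pb7; c8: attacked by Bh3.
Legal moves for Black: none.
In check with no legal moves → checkmate.

checkmate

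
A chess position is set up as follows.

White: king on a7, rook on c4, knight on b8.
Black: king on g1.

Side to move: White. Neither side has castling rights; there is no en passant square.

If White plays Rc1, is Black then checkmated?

After Rc1: black king on g1; in check: yes, from the white rook on c1.
Black has 3 legal replies: Kh2, Kg2, Kf2.
In check but a legal move exists → not checkmate.

no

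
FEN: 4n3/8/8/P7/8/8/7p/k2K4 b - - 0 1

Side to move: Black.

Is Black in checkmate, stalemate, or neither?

Black to move; black king on a1.
In check: no.
Legal moves for Black: Ng7, Nc7, Nf6, Nd6, Kb2, Ka2, Kb1, h1=Q+, h1=R+, h1=B, h1=N.
Black has 11 legal moves and is not in check → neither.

neither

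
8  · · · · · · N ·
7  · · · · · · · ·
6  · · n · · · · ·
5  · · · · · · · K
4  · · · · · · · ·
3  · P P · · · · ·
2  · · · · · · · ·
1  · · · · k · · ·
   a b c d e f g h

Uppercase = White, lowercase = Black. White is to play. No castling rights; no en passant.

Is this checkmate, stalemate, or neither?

White to move; white king on h5.
In check: no.
Legal moves for White: Ne7, Nh6, Nf6, Kh6, Kg6, Kg5, Kh4, Kg4, c4, b4.
White has 10 legal moves and is not in check → neither.

neither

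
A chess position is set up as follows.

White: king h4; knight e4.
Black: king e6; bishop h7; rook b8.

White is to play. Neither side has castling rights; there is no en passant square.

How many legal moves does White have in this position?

13

White to move; king on h4.
In check: no.
Legal moves: Kh5, Kg5, Kg4, Kh3, Kg3, Nf6, Nd6, Ng5+, Nc5+, Ng3, Nc3, Nf2, Nd2.
Count: 13.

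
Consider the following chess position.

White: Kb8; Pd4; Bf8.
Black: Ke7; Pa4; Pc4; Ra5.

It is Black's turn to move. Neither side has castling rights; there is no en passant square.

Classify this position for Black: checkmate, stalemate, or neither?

Black to move; black king on e7.
In check: yes, from the white bishop on f8.
King squares — d6: attacked by Bf8; e6: available; f6: available; d7: available; f7: available; d8: available; e8: available; f8: available.
Legal moves for Black: Kxf8, Ke8, Kd8, Kf7, Kd7, Kf6, Ke6.
Black is in check but has 7 legal moves → neither.

neither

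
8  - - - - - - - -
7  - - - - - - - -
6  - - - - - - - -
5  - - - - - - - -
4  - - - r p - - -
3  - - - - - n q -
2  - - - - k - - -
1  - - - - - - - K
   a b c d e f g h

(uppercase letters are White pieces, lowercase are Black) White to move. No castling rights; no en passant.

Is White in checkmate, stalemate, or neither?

stalemate

White to move; white king on h1.
In check: no.
King squares — g1: attacked by Nf3; g2: attacked by Qg3; h2: attacked by Nf3.
Legal moves for White: none.
Not in check and no legal moves → stalemate.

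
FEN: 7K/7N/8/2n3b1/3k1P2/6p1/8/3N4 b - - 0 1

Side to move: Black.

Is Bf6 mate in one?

After Bf6: white king on h8; in check: yes, from the black bishop on f6.
White has 2 legal replies: Kg8, Nxf6.
In check but a legal move exists → not checkmate.

no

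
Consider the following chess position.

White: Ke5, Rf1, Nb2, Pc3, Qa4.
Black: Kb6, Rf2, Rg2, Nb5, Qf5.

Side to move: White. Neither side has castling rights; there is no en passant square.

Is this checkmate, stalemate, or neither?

checkmate

White to move; white king on e5.
In check: yes, from the black queen on f5.
King squares — d4: attacked by Nb5; e4: attacked by Qf5; f4: attacked by Rf2; d5: attacked by Qf5; f5: attacked by Rf2; d6: attacked by Nb5; e6: attacked by Qf5; f6: attacked by Qf5.
Legal moves for White: none.
In check with no legal moves → checkmate.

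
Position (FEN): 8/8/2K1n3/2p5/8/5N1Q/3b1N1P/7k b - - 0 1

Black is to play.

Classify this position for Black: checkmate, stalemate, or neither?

Black to move; black king on h1.
In check: yes, from the white knight on f2.
King squares — g1: attacked by Nf3; g2: attacked by Qh3; h2: attacked by Nf3.
Legal moves for Black: none.
In check with no legal moves → checkmate.

checkmate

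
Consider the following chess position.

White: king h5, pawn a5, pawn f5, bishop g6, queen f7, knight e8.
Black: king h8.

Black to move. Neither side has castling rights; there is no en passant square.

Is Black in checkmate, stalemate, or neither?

Black to move; black king on h8.
In check: no.
King squares — g7: attacked by Qf7; h7: attacked by Bg6; g8: attacked by Qf7.
Legal moves for Black: none.
Not in check and no legal moves → stalemate.

stalemate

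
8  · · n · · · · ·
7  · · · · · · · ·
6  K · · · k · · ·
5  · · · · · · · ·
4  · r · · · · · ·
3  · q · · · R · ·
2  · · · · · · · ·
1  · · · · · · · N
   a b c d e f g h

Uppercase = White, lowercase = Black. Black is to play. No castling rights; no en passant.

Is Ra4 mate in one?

yes

After Ra4: white king on a6; in check: yes, from the black rook on a4.
King squares — a5: attacked by Ra4; b5: attacked by Qb3; b6: attacked by Qb3; a7: attacked by Ra4; b7: attacked by Qb3.
White has no legal moves → checkmate.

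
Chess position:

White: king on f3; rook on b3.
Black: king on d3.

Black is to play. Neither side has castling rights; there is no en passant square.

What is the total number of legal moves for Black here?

Black to move; king on d3.
In check: yes, from the white rook on b3.
Legal moves: Kd4, Kc4, Kd2, Kc2.
Count: 4.

4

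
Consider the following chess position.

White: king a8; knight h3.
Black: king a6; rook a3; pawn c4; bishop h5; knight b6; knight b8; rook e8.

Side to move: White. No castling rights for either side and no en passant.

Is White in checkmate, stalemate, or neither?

White to move; white king on a8.
In check: yes, from the black knight on b6.
King squares — a7: attacked by Ka6; b7: attacked by Ka6; b8: attacked by Re8.
Legal moves for White: none.
In check with no legal moves → checkmate.

checkmate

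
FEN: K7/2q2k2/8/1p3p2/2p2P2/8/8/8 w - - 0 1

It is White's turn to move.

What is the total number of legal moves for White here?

White to move; king on a8.
In check: no.
Legal moves: none.
Count: 0.

0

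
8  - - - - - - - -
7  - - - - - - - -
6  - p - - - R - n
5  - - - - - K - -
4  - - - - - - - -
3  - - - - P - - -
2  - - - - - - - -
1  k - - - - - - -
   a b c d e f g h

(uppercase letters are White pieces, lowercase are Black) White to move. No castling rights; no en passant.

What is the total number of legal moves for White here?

White to move; king on f5.
In check: yes, from the black knight on h6.
Legal moves: Kg6, Ke6, Kg5, Ke5, Kf4, Ke4, Rxh6.
Count: 7.

7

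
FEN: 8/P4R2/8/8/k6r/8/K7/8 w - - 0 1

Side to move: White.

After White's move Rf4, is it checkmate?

After Rf4: black king on a4; in check: yes, from the white rook on f4.
Black has 3 legal replies: Kb5, Ka5, Rxf4.
In check but a legal move exists → not checkmate.

no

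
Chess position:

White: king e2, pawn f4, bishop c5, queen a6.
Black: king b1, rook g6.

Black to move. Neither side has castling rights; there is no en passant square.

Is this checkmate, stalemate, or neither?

Black to move; black king on b1.
In check: no.
Legal moves for Black: Rg8, Rg7, Rh6, Rf6, Re6+, Rd6, Rc6, Rb6, Rxa6, Rg5, Rg4, Rg3, Rg2+, Rg1, Kc2, Kb2, Kc1.
Black has 17 legal moves and is not in check → neither.

neither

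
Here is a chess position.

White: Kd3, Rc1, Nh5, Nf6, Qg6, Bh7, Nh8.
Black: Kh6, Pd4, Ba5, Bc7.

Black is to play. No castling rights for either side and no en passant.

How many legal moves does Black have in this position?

0

Black to move; king on h6.
In check: yes, from the white queen on g6.
Legal moves: none.
Count: 0.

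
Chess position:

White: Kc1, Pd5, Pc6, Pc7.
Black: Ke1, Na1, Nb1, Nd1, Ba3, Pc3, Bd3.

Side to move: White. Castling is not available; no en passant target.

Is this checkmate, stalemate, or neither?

checkmate

White to move; white king on c1.
In check: yes, from the black bishop on a3.
King squares — b1: attacked by Bd3; d1: attacked by Ke1; b2: attacked by Nd1; c2: attacked by Na1; d2: attacked by Nb1.
Legal moves for White: none.
In check with no legal moves → checkmate.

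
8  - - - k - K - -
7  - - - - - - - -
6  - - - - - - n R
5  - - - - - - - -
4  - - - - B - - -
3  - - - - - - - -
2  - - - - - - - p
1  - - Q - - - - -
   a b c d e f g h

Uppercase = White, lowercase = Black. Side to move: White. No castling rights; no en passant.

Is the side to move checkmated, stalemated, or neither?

neither

White to move; white king on f8.
In check: yes, from the black knight on g6.
King squares — e7: attacked by Ng6; f7: available; g7: available; e8: attacked by Kd8; g8: available.
Legal moves for White: Kg8, Kg7, Kf7, Rxg6, Bxg6.
White is in check but has 5 legal moves → neither.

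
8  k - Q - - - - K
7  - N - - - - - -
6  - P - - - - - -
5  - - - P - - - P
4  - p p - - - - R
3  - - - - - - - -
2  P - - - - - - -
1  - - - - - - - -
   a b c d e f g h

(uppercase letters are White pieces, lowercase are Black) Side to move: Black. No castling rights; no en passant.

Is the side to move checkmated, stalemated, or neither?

Black to move; black king on a8.
In check: yes, from the white queen on c8.
King squares — a7: attacked by Pb6; b7: attacked by Qc8; b8: attacked by Qc8.
Legal moves for Black: none.
In check with no legal moves → checkmate.

checkmate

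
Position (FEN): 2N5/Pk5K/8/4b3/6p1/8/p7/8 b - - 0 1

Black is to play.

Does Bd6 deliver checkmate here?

no

After Bd6: white king on h7; in check: no.
White is not in check, so this cannot be checkmate.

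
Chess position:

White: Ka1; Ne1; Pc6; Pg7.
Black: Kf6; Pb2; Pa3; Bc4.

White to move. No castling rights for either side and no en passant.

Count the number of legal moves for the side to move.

1

White to move; king on a1.
In check: yes, from the black pawn on b2.
Legal moves: Kb1.
Count: 1.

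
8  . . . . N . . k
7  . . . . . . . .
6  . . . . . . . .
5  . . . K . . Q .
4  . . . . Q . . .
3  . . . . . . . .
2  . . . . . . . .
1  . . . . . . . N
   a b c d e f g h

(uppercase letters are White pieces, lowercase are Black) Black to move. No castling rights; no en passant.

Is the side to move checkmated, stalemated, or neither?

Black to move; black king on h8.
In check: no.
King squares — g7: attacked by Qg5; h7: attacked by Qe4; g8: attacked by Qg5.
Legal moves for Black: none.
Not in check and no legal moves → stalemate.

stalemate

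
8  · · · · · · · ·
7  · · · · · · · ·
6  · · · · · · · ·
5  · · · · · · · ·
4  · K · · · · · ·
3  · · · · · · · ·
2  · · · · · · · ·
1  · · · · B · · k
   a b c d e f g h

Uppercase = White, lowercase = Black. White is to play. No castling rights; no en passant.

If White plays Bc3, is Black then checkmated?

After Bc3: black king on h1; in check: no.
Black is not in check, so this cannot be checkmate.

no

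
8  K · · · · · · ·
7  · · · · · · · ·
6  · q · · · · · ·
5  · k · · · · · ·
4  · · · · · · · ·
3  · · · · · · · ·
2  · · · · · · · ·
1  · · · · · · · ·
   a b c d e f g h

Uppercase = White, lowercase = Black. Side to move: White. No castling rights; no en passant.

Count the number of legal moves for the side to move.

White to move; king on a8.
In check: no.
Legal moves: none.
Count: 0.

0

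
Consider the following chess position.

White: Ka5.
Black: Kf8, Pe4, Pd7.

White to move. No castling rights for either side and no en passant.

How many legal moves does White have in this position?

5

White to move; king on a5.
In check: no.
Legal moves: Kb6, Ka6, Kb5, Kb4, Ka4.
Count: 5.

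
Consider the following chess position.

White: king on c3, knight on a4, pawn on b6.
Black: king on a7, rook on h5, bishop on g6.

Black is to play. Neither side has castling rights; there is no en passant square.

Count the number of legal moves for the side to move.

4

Black to move; king on a7.
In check: yes, from the white pawn on b6.
Legal moves: Kb8, Ka8, Kb7, Ka6.
Count: 4.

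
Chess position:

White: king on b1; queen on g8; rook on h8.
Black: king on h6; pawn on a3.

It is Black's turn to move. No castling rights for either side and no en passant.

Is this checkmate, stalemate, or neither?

Black to move; black king on h6.
In check: yes, from the white rook on h8.
King squares — g5: attacked by Qg8; h5: attacked by Rh8; g6: attacked by Qg8; g7: attacked by Qg8; h7: attacked by Qg8.
Legal moves for Black: none.
In check with no legal moves → checkmate.

checkmate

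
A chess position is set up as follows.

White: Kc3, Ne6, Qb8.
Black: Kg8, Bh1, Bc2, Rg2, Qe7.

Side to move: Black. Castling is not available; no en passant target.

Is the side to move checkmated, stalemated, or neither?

neither

Black to move; black king on g8.
In check: yes, from the white queen on b8.
King squares — f7: available; g7: attacked by Ne6; h7: available; f8: attacked by Ne6; h8: attacked by Qb8.
Legal moves for Black: Kh7, Kf7, Qf8, Qe8, Qd8.
Black is in check but has 5 legal moves → neither.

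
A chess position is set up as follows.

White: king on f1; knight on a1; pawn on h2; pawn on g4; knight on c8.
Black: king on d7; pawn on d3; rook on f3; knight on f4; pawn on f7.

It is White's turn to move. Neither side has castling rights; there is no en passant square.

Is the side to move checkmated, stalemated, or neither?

White to move; white king on f1.
In check: yes, from the black rook on f3.
Legal moves for White: Kg1, Ke1.
White is in check but has 2 legal moves → neither.

neither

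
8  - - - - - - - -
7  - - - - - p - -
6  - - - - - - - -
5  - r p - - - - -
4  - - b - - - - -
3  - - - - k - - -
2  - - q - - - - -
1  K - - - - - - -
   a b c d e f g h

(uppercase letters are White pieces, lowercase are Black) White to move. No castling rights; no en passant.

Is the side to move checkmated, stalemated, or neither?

White to move; white king on a1.
In check: no.
King squares — b1: attacked by Qc2; a2: attacked by Qc2; b2: attacked by Qc2.
Legal moves for White: none.
Not in check and no legal moves → stalemate.

stalemate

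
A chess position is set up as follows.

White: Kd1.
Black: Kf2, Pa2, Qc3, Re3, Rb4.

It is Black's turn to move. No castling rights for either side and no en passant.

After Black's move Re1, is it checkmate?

yes

After Re1: white king on d1; in check: yes, from the black rook on e1.
King squares — c1: attacked by Re1; e1: attacked by Kf2; c2: attacked by Qc3; d2: attacked by Qc3; e2: attacked by Re1.
White has no legal moves → checkmate.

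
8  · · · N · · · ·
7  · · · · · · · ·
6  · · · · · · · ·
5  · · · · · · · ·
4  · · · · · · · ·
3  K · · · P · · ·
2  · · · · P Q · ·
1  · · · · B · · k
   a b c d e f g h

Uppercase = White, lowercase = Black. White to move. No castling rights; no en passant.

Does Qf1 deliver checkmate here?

no

After Qf1: black king on h1; in check: yes, from the white queen on f1.
Black has 1 legal reply: Kh2.
In check but a legal move exists → not checkmate.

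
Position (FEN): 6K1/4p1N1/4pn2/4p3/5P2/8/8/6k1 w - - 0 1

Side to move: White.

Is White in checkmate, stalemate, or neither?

neither

White to move; white king on g8.
In check: yes, from the black knight on f6.
King squares — f7: available; g7: own knight; h7: attacked by Nf6; f8: available; h8: available.
Legal moves for White: Kh8, Kf8, Kf7.
White is in check but has 3 legal moves → neither.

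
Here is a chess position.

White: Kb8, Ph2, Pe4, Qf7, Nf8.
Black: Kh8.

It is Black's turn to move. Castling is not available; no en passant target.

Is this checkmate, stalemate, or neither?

Black to move; black king on h8.
In check: no.
King squares — g7: attacked by Qf7; h7: attacked by Qf7; g8: attacked by Qf7.
Legal moves for Black: none.
Not in check and no legal moves → stalemate.

stalemate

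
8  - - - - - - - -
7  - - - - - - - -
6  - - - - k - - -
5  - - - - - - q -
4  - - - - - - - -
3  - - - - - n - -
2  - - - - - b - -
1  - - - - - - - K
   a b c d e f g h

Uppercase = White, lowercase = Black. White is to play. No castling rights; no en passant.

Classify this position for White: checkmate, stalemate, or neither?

stalemate

White to move; white king on h1.
In check: no.
King squares — g1: attacked by Bf2; g2: attacked by Qg5; h2: attacked by Nf3.
Legal moves for White: none.
Not in check and no legal moves → stalemate.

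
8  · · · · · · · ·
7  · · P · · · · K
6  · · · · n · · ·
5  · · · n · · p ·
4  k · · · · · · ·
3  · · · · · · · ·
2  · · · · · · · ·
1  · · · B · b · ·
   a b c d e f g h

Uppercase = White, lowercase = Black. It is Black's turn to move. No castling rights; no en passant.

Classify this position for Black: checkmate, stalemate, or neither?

neither

Black to move; black king on a4.
In check: yes, from the white bishop on d1.
King squares — a3: available; b3: attacked by Bd1; b4: available; a5: available; b5: available.
Legal moves for Black: Kb5, Ka5, Kb4, Ka3.
Black is in check but has 4 legal moves → neither.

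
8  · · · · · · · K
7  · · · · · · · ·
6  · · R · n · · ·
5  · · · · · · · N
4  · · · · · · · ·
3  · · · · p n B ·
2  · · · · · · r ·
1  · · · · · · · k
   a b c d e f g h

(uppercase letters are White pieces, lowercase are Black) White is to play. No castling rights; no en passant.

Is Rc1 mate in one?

After Rc1: black king on h1; in check: yes, from the white rook on c1.
Black has 3 legal replies: Ng1, Ne1, Rg1.
In check but a legal move exists → not checkmate.

no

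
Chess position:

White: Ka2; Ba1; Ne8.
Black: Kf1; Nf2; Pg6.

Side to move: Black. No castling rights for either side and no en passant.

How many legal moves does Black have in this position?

Black to move; king on f1.
In check: no.
Legal moves: Ng4, Ne4, Nh3, Nd3, Nh1, Nd1, Kg2, Ke2, Kg1, Ke1, g5.
Count: 11.

11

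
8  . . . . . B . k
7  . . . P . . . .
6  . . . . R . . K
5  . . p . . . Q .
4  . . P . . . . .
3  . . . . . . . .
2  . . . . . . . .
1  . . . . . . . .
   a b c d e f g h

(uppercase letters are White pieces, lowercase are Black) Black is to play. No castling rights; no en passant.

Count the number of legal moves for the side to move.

0

Black to move; king on h8.
In check: no.
Legal moves: none.
Count: 0.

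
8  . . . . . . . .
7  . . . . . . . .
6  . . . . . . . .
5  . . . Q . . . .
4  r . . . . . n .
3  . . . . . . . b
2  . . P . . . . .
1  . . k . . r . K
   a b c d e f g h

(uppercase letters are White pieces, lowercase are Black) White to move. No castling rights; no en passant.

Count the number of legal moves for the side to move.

0

White to move; king on h1.
In check: yes, from the black rook on f1.
Legal moves: none.
Count: 0.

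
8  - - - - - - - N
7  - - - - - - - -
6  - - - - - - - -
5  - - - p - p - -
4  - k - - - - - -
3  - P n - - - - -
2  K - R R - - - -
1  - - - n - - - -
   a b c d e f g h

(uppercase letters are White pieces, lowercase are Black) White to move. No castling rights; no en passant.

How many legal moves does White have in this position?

White to move; king on a2.
In check: yes, from the black knight on c3.
Legal moves: Ka1, Rxc3.
Count: 2.

2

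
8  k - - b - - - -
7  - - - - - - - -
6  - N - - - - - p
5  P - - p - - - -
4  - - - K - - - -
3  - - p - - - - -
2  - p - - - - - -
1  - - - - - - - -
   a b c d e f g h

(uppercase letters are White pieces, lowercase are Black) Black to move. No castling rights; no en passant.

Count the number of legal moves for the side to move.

4

Black to move; king on a8.
In check: yes, from the white knight on b6.
Legal moves: Kb8, Kb7, Ka7, Bxb6+.
Count: 4.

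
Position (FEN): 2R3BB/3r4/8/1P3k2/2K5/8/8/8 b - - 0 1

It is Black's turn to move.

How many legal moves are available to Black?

Black to move; king on f5.
In check: no.
Legal moves: Rd8, Rh7, Rg7, Rf7, Re7, Rc7+, Rb7, Ra7, Rd6, Rd5, Rd4+, Rd3, Rd2, Rd1, Kg6, Kg5, Kg4, Kf4, Ke4.
Count: 19.

19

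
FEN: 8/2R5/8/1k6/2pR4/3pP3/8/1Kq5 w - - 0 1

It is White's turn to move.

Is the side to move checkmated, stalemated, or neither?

neither

White to move; white king on b1.
In check: yes, from the black queen on c1.
King squares — a1: attacked by Qc1; c1: available; a2: available; b2: attacked by Qc1; c2: attacked by Qc1.
Legal moves for White: Ka2, Kxc1.
White is in check but has 2 legal moves → neither.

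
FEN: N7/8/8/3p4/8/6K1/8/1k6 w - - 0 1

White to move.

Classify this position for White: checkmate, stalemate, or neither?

neither

White to move; white king on g3.
In check: no.
Legal moves for White: Nc7, Nb6, Kh4, Kg4, Kf4, Kh3, Kf3, Kh2, Kg2, Kf2.
White has 10 legal moves and is not in check → neither.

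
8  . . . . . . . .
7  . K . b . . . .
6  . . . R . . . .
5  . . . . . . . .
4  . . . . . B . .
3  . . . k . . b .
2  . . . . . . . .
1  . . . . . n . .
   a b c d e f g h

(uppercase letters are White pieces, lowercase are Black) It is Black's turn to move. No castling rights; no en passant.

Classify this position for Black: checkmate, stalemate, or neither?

Black to move; black king on d3.
In check: yes, from the white rook on d6.
King squares — c2: available; d2: attacked by Bf4; e2: available; c3: available; e3: attacked by Bf4; c4: available; d4: attacked by Rd6; e4: available.
Legal moves for Black: Ke4, Kc4, Kc3, Ke2, Kc2.
Black is in check but has 5 legal moves → neither.

neither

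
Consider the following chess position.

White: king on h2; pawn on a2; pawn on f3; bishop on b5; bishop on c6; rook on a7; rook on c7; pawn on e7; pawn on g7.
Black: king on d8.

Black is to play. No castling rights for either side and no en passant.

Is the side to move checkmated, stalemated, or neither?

checkmate

Black to move; black king on d8.
In check: yes, from the white pawn on e7.
King squares — c7: attacked by Ra7; d7: attacked by Bc6; e7: attacked by Rc7; c8: attacked by Rc7; e8: attacked by Bc6.
Legal moves for Black: none.
In check with no legal moves → checkmate.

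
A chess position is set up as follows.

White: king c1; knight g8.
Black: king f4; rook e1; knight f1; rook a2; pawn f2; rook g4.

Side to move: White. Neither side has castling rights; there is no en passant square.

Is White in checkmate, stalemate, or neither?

checkmate

White to move; white king on c1.
In check: yes, from the black rook on e1.
King squares — b1: attacked by Re1; d1: attacked by Re1; b2: attacked by Ra2; c2: attacked by Ra2; d2: attacked by Nf1.
Legal moves for White: none.
In check with no legal moves → checkmate.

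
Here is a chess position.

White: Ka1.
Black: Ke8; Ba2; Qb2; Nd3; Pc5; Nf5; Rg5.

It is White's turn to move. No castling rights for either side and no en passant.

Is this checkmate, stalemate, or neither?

checkmate

White to move; white king on a1.
In check: yes, from the black queen on b2.
King squares — b1: attacked by Ba2; a2: attacked by Qb2; b2: attacked by Nd3.
Legal moves for White: none.
In check with no legal moves → checkmate.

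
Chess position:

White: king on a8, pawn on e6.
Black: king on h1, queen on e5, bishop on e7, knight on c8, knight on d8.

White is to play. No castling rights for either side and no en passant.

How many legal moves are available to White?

0

White to move; king on a8.
In check: no.
Legal moves: none.
Count: 0.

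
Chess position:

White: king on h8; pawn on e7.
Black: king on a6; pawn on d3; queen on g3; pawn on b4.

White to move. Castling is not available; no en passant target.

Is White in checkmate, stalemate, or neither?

neither

White to move; white king on h8.
In check: no.
Legal moves for White: Kh7, e8=Q, e8=R, e8=B, e8=N.
White has 5 legal moves and is not in check → neither.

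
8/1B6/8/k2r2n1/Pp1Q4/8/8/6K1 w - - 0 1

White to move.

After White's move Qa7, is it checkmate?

After Qa7: black king on a5; in check: yes, from the white queen on a7.
King squares — a4: attacked by Qa7; b4: own pawn; b5: attacked by Pa4; a6: attacked by Qa7; b6: attacked by Qa7.
Black has no legal moves → checkmate.

yes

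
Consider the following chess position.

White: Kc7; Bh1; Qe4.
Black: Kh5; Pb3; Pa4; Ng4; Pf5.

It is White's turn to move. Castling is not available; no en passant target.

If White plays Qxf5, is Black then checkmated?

After Qxf5: black king on h5; in check: yes, from the white queen on f5.
Black has 2 legal replies: Kh6, Kh4.
In check but a legal move exists → not checkmate.

no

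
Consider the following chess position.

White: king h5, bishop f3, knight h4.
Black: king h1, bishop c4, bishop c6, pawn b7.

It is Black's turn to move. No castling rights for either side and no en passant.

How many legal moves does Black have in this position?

3

Black to move; king on h1.
In check: yes, from the white bishop on f3.
Legal moves: Kh2, Kg1, Bxf3+.
Count: 3.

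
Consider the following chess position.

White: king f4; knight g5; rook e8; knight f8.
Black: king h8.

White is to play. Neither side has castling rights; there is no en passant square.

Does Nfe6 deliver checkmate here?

After Nfe6: black king on h8; in check: yes, from the white rook on e8.
King squares — g7: attacked by Ne6; h7: attacked by Ng5; g8: attacked by Re8.
Black has no legal moves → checkmate.

yes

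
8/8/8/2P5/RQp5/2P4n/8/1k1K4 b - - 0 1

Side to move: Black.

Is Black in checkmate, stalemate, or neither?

checkmate

Black to move; black king on b1.
In check: yes, from the white queen on b4.
King squares — a1: attacked by Ra4; c1: attacked by Kd1; a2: attacked by Ra4; b2: attacked by Qb4; c2: attacked by Kd1.
Legal moves for Black: none.
In check with no legal moves → checkmate.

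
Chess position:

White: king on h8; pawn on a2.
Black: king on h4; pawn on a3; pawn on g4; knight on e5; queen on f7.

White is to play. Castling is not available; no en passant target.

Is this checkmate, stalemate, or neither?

White to move; white king on h8.
In check: no.
King squares — g7: attacked by Qf7; h7: attacked by Qf7; g8: attacked by Qf7.
Legal moves for White: none.
Not in check and no legal moves → stalemate.

stalemate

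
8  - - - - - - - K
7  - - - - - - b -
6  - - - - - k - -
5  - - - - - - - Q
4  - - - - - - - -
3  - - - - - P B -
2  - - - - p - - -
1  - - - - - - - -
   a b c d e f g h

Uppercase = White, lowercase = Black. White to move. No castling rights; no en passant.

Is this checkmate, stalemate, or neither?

White to move; white king on h8.
In check: yes, from the black bishop on g7.
King squares — g7: attacked by Kf6; h7: available; g8: available.
Legal moves for White: Kg8, Kh7.
White is in check but has 2 legal moves → neither.

neither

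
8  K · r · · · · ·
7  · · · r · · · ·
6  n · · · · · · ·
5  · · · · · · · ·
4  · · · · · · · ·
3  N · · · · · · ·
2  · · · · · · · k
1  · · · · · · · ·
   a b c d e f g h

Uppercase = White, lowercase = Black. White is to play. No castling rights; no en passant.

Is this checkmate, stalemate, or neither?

checkmate

White to move; white king on a8.
In check: yes, from the black rook on c8.
King squares — a7: attacked by Rd7; b7: attacked by Rd7; b8: attacked by Na6.
Legal moves for White: none.
In check with no legal moves → checkmate.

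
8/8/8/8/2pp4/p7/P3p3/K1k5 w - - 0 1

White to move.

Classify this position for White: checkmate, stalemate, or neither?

stalemate

White to move; white king on a1.
In check: no.
King squares — b1: attacked by Kc1; a2: own pawn; b2: attacked by Kc1.
Legal moves for White: none.
Not in check and no legal moves → stalemate.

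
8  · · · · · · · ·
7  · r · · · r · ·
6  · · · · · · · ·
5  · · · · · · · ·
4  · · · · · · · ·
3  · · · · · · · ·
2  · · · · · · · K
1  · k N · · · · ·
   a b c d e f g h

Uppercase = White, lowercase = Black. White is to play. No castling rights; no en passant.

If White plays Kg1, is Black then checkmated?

no

After Kg1: black king on b1; in check: no.
Black is not in check, so this cannot be checkmate.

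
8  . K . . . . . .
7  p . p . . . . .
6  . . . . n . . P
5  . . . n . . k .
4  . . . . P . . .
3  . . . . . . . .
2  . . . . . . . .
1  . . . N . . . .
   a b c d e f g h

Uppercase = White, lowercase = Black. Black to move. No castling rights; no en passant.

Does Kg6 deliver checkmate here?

no

After Kg6: white king on b8; in check: no.
White is not in check, so this cannot be checkmate.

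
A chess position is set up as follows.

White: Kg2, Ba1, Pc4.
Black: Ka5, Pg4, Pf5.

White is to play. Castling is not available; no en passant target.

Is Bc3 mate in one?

no

After Bc3: black king on a5; in check: yes, from the white bishop on c3.
Black has 3 legal replies: Kb6, Ka6, Ka4.
In check but a legal move exists → not checkmate.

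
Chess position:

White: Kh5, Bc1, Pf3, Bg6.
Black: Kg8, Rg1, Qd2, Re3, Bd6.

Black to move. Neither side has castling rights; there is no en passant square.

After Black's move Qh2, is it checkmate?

yes

After Qh2: white king on h5; in check: yes, from the black queen on h2.
King squares — g4: attacked by Rg1; h4: attacked by Qh2; g5: attacked by Rg1; g6: own bishop; h6: attacked by Qh2.
White has no legal moves → checkmate.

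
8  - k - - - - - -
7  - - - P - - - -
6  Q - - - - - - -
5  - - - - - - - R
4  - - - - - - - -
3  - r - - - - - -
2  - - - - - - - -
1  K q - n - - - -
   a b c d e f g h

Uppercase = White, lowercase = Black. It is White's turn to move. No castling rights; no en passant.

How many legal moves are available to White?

White to move; king on a1.
In check: yes, from the black queen on b1.
Legal moves: none.
Count: 0.

0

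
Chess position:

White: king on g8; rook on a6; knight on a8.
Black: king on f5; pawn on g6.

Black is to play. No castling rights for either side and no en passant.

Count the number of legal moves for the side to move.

6

Black to move; king on f5.
In check: no.
Legal moves: Kg5, Ke5, Kg4, Kf4, Ke4, g5.
Count: 6.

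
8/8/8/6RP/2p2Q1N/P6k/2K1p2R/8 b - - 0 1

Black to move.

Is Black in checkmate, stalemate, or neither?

Black to move; black king on h3.
In check: yes, from the white rook on h2.
King squares — g2: attacked by Rh2; h2: attacked by Qf4; g3: attacked by Qf4; g4: attacked by Qf4; h4: attacked by Rh2.
Legal moves for Black: none.
In check with no legal moves → checkmate.

checkmate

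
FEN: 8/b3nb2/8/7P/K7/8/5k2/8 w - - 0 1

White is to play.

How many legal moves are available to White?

White to move; king on a4.
In check: no.
Legal moves: Kb5, Ka5, Kb4, Ka3, h6.
Count: 5.

5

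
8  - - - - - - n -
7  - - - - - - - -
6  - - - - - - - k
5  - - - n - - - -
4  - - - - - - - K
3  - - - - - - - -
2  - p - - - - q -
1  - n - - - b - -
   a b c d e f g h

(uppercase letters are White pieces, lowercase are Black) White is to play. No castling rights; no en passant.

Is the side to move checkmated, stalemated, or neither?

stalemate

White to move; white king on h4.
In check: no.
King squares — g3: attacked by Qg2; h3: attacked by Qg2; g4: attacked by Qg2; g5: attacked by Qg2; h5: attacked by Kh6.
Legal moves for White: none.
Not in check and no legal moves → stalemate.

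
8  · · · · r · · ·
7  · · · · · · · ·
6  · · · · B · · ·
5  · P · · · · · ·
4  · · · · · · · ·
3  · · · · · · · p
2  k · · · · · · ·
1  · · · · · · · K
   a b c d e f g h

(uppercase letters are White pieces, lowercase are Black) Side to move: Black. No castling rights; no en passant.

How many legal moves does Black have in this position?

Black to move; king on a2.
In check: yes, from the white bishop on e6.
Legal moves: Ka3, Kb2, Kb1, Ka1, Rxe6.
Count: 5.

5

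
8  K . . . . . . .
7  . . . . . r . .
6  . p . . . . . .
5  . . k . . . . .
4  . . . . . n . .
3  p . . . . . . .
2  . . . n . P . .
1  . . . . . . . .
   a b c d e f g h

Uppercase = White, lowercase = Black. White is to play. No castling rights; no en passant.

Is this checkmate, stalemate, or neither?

neither

White to move; white king on a8.
In check: no.
Legal moves for White: Kb8, f3.
White has 2 legal moves and is not in check → neither.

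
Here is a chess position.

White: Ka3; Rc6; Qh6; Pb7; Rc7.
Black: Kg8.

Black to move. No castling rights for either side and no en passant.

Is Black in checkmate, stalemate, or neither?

stalemate

Black to move; black king on g8.
In check: no.
King squares — f7: attacked by Rc7; g7: attacked by Qh6; h7: attacked by Qh6; f8: attacked by Qh6; h8: attacked by Qh6.
Legal moves for Black: none.
Not in check and no legal moves → stalemate.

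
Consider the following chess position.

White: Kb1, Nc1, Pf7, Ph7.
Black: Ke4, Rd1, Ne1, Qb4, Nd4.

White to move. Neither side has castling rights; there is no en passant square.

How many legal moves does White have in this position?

2

White to move; king on b1.
In check: yes, from the black queen on b4.
Legal moves: Ka2, Ka1.
Count: 2.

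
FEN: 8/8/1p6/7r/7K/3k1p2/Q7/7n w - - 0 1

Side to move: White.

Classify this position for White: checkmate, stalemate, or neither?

White to move; white king on h4.
In check: yes, from the black rook on h5.
Legal moves for White: Kxh5, Kg4.
White is in check but has 2 legal moves → neither.

neither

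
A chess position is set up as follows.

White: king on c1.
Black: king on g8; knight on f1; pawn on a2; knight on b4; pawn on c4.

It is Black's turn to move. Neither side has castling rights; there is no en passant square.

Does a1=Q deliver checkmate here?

After a1=Q: white king on c1; in check: yes, from the black queen on a1.
King squares — b1: attacked by Qa1; d1: attacked by Qa1; b2: attacked by Qa1; c2: attacked by Nb4; d2: attacked by Nf1.
White has no legal moves → checkmate.

yes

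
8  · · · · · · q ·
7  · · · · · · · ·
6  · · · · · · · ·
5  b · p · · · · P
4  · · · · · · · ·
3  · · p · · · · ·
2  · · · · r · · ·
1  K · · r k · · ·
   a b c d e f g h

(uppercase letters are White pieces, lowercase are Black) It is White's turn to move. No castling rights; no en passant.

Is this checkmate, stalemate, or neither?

checkmate

White to move; white king on a1.
In check: yes, from the black rook on d1.
King squares — b1: attacked by Rd1; a2: attacked by Re2; b2: attacked by Re2.
Legal moves for White: none.
In check with no legal moves → checkmate.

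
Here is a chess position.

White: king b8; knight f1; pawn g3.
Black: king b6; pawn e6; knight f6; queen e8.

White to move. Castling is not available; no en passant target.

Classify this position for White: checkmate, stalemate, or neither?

White to move; white king on b8.
In check: yes, from the black queen on e8.
King squares — a7: attacked by Kb6; b7: attacked by Kb6; c7: attacked by Kb6; a8: attacked by Qe8; c8: attacked by Qe8.
Legal moves for White: none.
In check with no legal moves → checkmate.

checkmate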